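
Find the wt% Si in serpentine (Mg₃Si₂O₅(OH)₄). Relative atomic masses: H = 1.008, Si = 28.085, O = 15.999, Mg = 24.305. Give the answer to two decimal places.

Molar mass of Mg₃Si₂O₅(OH)₄: 3*24.305 + 2*28.085 + 9*15.999 + 4*1.008 = 277.108 g/mol.
Mass of Si per formula unit: 2 × 28.085 = 56.170 g.
Weight fraction Si = 56.170 / 277.108 = 0.2027.

20.27 mass %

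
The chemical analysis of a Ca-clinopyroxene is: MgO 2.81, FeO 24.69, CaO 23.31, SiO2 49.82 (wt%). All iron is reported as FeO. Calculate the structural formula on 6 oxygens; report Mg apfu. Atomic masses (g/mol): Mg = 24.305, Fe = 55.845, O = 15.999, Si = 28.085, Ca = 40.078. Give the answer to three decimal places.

MgO (M=40.304): mol = 0.06972; Mg = 0.06972, O = 0.06972.
FeO (M=71.844): mol = 0.34366; Fe = 0.34366, O = 0.34366.
CaO (M=56.077): mol = 0.41568; Ca = 0.41568, O = 0.41568.
SiO2 (M=60.083): mol = 0.82919; Si = 0.82919, O = 1.65838.
ΣO = 2.48744; factor = 6/ΣO = 2.41212.
Mg apfu = 0.06972 × 2.41212 = 0.168.

0.168 Mg apfu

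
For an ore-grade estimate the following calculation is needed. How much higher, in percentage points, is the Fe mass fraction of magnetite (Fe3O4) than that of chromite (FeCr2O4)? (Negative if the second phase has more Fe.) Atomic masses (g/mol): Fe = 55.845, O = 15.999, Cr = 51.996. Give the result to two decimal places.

First mineral: 167.535 g Fe in 231.531 g formula = 72.36 wt% Fe.
Second mineral: 55.845 g Fe in 223.833 g formula = 24.95 wt% Fe.
72.36% − 24.95% gives a difference of 47.41 percentage points.

47.41 percentage points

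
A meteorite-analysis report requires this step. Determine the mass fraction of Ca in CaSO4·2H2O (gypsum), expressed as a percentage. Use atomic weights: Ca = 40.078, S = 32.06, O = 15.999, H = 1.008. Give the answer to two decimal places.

M(CaSO4·2H2O) = 172.164 g/mol.
Ca contributes 1 × 40.078 = 40.078 g per mole.
40.078/172.164 = 0.2328 → 23.28%.

23.28 wt%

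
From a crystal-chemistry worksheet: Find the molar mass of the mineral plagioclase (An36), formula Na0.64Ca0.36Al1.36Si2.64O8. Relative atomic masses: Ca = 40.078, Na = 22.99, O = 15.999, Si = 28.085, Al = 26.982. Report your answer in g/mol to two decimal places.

M = 0.64*22.99 + 0.36*40.078 + 1.36*26.982 + 2.64*28.085 + 8*15.999

267.97 g/mol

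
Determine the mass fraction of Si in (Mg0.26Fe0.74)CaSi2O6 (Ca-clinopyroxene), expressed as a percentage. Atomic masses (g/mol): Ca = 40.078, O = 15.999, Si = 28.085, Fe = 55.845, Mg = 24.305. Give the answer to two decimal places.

23.42 wt%

Formula mass = 0.26×24.305 + 0.74×55.845 + 1×40.078 + 2×28.085 + 6×15.999 = 239.887 g/mol, of which 56.170 g is Si.
So Si makes up 56.170/239.887 = 0.2342 of the mass, i.e. 23.42%.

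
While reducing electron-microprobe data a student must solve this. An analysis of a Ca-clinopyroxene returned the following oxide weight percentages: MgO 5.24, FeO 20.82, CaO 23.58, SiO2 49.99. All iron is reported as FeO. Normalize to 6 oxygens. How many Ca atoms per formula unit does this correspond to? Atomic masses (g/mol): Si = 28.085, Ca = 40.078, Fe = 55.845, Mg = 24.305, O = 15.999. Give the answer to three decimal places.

MgO (M=40.304): mol = 0.13001; Mg = 0.13001, O = 0.13001.
FeO (M=71.844): mol = 0.28979; Fe = 0.28979, O = 0.28979.
CaO (M=56.077): mol = 0.42049; Ca = 0.42049, O = 0.42049.
SiO2 (M=60.083): mol = 0.83202; Si = 0.83202, O = 1.66404.
ΣO = 2.50433; factor = 6/ΣO = 2.39585.
Ca apfu = 0.42049 × 2.39585 = 1.007.

1.007 Ca apfu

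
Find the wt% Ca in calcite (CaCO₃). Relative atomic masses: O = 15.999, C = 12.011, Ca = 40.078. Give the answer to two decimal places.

40.04 weight percent

Molar mass of CaCO₃: 1×40.078 + 1×12.011 + 3×15.999 = 100.086 g/mol.
Mass of Ca per formula unit: 1 × 40.078 = 40.078 g.
Weight fraction Ca = 40.078 / 100.086 = 0.4004.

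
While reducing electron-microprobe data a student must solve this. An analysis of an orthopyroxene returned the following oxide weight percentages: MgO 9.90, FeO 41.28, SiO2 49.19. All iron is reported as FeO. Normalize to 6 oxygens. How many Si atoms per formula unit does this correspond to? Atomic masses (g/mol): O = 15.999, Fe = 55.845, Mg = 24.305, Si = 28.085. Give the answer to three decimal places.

MgO (M=40.304): mol = 0.24563; Mg = 0.24563, O = 0.24563.
FeO (M=71.844): mol = 0.57458; Fe = 0.57458, O = 0.57458.
SiO2 (M=60.083): mol = 0.81870; Si = 0.81870, O = 1.63740.
ΣO = 2.45761; factor = 6/ΣO = 2.44140.
Si apfu = 0.81870 × 2.44140 = 1.999.

1.999 Si apfu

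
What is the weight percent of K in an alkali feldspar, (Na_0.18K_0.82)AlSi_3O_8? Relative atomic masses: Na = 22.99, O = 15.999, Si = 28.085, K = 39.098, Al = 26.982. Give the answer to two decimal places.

11.64 wt%

Molar mass of (Na_0.18K_0.82)AlSi_3O_8: 0.18·22.99 + 0.82·39.098 + 1·26.982 + 3·28.085 + 8·15.999 = 275.428 g/mol.
Mass of K per formula unit: 0.82 × 39.098 = 32.060 g.
Weight fraction K = 32.060 / 275.428 = 0.1164.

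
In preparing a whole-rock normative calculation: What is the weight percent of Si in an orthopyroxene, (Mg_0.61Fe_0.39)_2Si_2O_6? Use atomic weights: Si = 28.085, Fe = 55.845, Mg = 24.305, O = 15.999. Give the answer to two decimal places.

M((Mg_0.61Fe_0.39)_2Si_2O_6) = 225.375 g/mol.
Si contributes 2 × 28.085 = 56.170 g per mole.
56.170/225.375 = 0.2492 → 24.92%.

24.92 mass %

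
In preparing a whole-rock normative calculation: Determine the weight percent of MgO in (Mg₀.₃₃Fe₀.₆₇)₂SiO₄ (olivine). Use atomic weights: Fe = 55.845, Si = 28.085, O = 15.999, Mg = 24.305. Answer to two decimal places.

14.54 wt%

M((Mg₀.₃₃Fe₀.₆₇)₂SiO₄) = 182.955 g/mol; M(MgO) = 40.304 g/mol.
Moles MgO per formula unit = 0.66 Mg ÷ 1 = 0.6600.
MgO fraction = (0.6600 × 40.304) / 182.955 = 26.601/182.955 = 0.1454.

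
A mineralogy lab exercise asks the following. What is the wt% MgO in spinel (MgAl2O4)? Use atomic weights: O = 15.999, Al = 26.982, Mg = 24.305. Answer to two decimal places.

Formula mass = 142.265 g/mol.
1 Mg → 1.0000 mol MgO per formula unit; M(MgO) = 40.304, so MgO mass = 40.304 g.
40.304/142.265 × 100 = 28.33 wt%.

28.33 wt%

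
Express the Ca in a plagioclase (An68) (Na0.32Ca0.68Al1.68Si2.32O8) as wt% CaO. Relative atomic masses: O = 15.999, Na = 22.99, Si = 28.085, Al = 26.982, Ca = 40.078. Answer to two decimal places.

13.96 wt%

M(Na0.32Ca0.68Al1.68Si2.32O8) = 273.089 g/mol; M(CaO) = 56.077 g/mol.
Moles CaO per formula unit = 0.68 Ca ÷ 1 = 0.6800.
CaO fraction = (0.6800 × 56.077) / 273.089 = 38.132/273.089 = 0.1396.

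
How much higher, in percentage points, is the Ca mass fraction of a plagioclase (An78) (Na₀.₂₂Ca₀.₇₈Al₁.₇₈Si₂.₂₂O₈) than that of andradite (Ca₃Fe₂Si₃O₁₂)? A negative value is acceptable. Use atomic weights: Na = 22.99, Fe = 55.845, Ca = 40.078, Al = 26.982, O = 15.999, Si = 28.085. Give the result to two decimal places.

-12.28 percentage points

Ca in Na₀.₂₂Ca₀.₇₈Al₁.₇₈Si₂.₂₂O₈: molar mass 274.687 g/mol; 0.78×40.078 = 31.261 g → 11.38 wt%.
Ca in Ca₃Fe₂Si₃O₁₂: molar mass 508.167 g/mol; 3×40.078 = 120.234 g → 23.66 wt%.
Difference = 11.38 − 23.66 = -12.28 percentage points.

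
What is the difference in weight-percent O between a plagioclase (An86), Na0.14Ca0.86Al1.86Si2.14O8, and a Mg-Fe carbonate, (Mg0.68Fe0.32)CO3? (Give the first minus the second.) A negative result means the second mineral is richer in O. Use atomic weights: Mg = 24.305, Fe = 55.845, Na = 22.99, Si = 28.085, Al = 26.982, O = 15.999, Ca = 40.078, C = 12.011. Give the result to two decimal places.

-4.46 percentage points

O in Na0.14Ca0.86Al1.86Si2.14O8: molar mass 275.966 g/mol; 8×15.999 = 127.992 g → 46.38 wt%.
O in (Mg0.68Fe0.32)CO3: molar mass 94.406 g/mol; 3×15.999 = 47.997 g → 50.84 wt%.
Difference = 46.38 − 50.84 = -4.46 percentage points.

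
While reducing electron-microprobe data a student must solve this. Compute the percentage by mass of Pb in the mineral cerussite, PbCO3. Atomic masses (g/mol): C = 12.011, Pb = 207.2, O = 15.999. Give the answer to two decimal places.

77.54 wt%

Formula mass = 1*207.2 + 1*12.011 + 3*15.999 = 267.208 g/mol, of which 207.200 g is Pb.
So Pb makes up 207.200/267.208 = 0.7754 of the mass, i.e. 77.54%.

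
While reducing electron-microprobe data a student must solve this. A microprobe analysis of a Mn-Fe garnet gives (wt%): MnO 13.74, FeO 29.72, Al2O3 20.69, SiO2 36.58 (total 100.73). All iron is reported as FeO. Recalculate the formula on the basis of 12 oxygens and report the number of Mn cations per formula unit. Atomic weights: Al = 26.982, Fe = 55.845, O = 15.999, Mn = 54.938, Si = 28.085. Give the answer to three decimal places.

0.955 Mn apfu

MnO: 13.74/70.937 = 0.19369 mol → 0.19369 mol Mn, 0.19369 mol O.
FeO: 29.72/71.844 = 0.41367 mol → 0.41367 mol Fe, 0.41367 mol O.
Al2O3: 20.69/101.961 = 0.20292 mol → 0.40584 mol Al, 0.60876 mol O.
SiO2: 36.58/60.083 = 0.60882 mol → 0.60882 mol Si, 1.21764 mol O.
Total oxygen = 2.43376 mol. Normalization factor = 12/2.43376 = 4.93064.
Mn per 12 O = 0.19369 × 4.93064 = 0.955.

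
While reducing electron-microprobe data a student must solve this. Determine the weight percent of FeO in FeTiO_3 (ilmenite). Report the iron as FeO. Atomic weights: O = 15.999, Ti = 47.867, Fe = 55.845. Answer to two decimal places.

47.36 wt%

M(FeTiO_3) = 151.709 g/mol; M(FeO) = 71.844 g/mol.
Moles FeO per formula unit = 1 Fe ÷ 1 = 1.0000.
FeO fraction = (1.0000 × 71.844) / 151.709 = 71.844/151.709 = 0.4736.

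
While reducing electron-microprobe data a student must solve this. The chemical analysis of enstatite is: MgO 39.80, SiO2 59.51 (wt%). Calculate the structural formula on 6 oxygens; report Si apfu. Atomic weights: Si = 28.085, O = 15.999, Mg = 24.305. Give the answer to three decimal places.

2.002 Si apfu

MgO (M=40.304): mol = 0.98750; Mg = 0.98750, O = 0.98750.
SiO2 (M=60.083): mol = 0.99046; Si = 0.99046, O = 1.98092.
ΣO = 2.96842; factor = 6/ΣO = 2.02128.
Si apfu = 0.99046 × 2.02128 = 2.002.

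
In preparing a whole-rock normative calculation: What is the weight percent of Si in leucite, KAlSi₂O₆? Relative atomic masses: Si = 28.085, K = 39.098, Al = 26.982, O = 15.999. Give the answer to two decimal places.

25.74 wt%

Formula mass = 1×39.098 + 1×26.982 + 2×28.085 + 6×15.999 = 218.244 g/mol, of which 56.170 g is Si.
So Si makes up 56.170/218.244 = 0.2574 of the mass, i.e. 25.74%.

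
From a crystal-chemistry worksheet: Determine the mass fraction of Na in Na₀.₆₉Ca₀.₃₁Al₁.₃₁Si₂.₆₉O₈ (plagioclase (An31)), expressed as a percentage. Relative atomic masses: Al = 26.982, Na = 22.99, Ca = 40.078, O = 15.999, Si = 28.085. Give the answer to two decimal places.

Molar mass of Na₀.₆₉Ca₀.₃₁Al₁.₃₁Si₂.₆₉O₈: 0.69×22.99 + 0.31×40.078 + 1.31×26.982 + 2.69×28.085 + 8×15.999 = 267.174 g/mol.
Mass of Na per formula unit: 0.69 × 22.99 = 15.863 g.
Weight fraction Na = 15.863 / 267.174 = 0.0594.

5.94 weight percent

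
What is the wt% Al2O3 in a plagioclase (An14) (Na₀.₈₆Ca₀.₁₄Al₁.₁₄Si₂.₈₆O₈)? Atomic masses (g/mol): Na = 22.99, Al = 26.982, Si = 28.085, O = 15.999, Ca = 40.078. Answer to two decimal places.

Formula mass = 264.457 g/mol.
1.14 Al → 0.5700 mol Al2O3 per formula unit; M(Al2O3) = 101.961, so Al2O3 mass = 58.118 g.
58.118/264.457 × 100 = 21.98 wt%.

21.98 wt%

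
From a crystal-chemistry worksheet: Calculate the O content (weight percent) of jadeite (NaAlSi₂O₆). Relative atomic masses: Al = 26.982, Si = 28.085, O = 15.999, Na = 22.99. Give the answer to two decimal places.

47.49 weight percent

M(NaAlSi₂O₆) = 202.136 g/mol.
O contributes 6 × 15.999 = 95.994 g per mole.
95.994/202.136 = 0.4749 → 47.49%.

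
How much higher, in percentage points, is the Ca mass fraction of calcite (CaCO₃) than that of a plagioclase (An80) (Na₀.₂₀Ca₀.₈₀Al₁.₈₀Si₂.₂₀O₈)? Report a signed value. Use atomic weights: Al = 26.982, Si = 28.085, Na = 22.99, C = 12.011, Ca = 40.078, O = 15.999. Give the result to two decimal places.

28.38 percentage points

Ca in CaCO₃: molar mass 100.086 g/mol; 1×40.078 = 40.078 g → 40.04 wt%.
Ca in Na₀.₂₀Ca₀.₈₀Al₁.₈₀Si₂.₂₀O₈: molar mass 275.007 g/mol; 0.80×40.078 = 32.062 g → 11.66 wt%.
Difference = 40.04 − 11.66 = 28.38 percentage points.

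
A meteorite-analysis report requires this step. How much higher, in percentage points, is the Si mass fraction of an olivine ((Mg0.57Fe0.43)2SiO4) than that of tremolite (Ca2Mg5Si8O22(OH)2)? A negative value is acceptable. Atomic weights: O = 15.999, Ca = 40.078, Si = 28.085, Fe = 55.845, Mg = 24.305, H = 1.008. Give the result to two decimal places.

-10.92 percentage points

M((Mg0.57Fe0.43)2SiO4) = 167.815 g/mol, so wt% Si = 28.085/167.815 × 100 = 16.74%.
M(Ca2Mg5Si8O22(OH)2) = 812.353 g/mol, so wt% Si = 224.680/812.353 × 100 = 27.66%.
16.74 − 27.66 = -10.92 pp.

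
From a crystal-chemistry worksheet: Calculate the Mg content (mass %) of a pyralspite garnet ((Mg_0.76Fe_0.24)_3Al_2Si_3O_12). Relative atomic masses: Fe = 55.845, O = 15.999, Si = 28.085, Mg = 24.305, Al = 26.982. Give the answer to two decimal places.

Molar mass of (Mg_0.76Fe_0.24)_3Al_2Si_3O_12: 2.28×24.305 + 0.72×55.845 + 2×26.982 + 3×28.085 + 12×15.999 = 425.831 g/mol.
Mass of Mg per formula unit: 2.28 × 24.305 = 55.415 g.
Weight fraction Mg = 55.415 / 425.831 = 0.1301.

13.01 mass %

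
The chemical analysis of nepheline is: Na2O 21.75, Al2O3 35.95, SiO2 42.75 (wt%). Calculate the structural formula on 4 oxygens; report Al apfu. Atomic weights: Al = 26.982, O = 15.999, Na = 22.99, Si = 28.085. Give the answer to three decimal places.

0.996 Al apfu

21.75 wt% Na2O ÷ 61.979 g/mol = 0.35093 mol, giving 0.70186 Na and 0.35093 O.
35.95 wt% Al2O3 ÷ 101.961 g/mol = 0.35259 mol, giving 0.70518 Al and 1.05777 O.
42.75 wt% SiO2 ÷ 60.083 g/mol = 0.71152 mol, giving 0.71152 Si and 1.42304 O.
Oxygen sums to 2.83174; scaling by 4/2.83174 = 1.41256 puts the formula on 4 O.
Al: 0.70518 × 1.41256 = 0.996 atoms per formula unit.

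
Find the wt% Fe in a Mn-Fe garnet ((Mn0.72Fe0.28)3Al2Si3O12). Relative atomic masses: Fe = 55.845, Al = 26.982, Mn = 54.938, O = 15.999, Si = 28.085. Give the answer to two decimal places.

M((Mn0.72Fe0.28)3Al2Si3O12) = 495.783 g/mol.
Fe contributes 0.84 × 55.845 = 46.910 g per mole.
46.910/495.783 = 0.0946 → 9.46%.

9.46 wt%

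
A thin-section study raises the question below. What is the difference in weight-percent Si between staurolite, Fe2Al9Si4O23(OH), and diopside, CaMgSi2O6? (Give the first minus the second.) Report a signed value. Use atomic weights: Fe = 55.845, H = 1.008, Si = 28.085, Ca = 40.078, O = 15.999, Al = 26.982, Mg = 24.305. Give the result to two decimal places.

Si in Fe2Al9Si4O23(OH): molar mass 851.852 g/mol; 4×28.085 = 112.340 g → 13.19 wt%.
Si in CaMgSi2O6: molar mass 216.547 g/mol; 2×28.085 = 56.170 g → 25.94 wt%.
Difference = 13.19 − 25.94 = -12.75 percentage points.

-12.75 percentage points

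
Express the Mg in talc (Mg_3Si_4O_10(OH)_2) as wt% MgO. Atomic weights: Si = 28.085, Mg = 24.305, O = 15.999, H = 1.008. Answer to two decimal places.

31.88 wt%

M(Mg_3Si_4O_10(OH)_2) = 379.259 g/mol; M(MgO) = 40.304 g/mol.
Moles MgO per formula unit = 3 Mg ÷ 1 = 3.0000.
MgO fraction = (3.0000 × 40.304) / 379.259 = 120.912/379.259 = 0.3188.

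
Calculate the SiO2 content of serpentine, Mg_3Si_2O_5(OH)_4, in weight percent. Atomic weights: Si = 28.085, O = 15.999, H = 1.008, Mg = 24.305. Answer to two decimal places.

43.36 wt%

M(Mg_3Si_2O_5(OH)_4) = 277.108 g/mol; M(SiO2) = 60.083 g/mol.
Moles SiO2 per formula unit = 2 Si ÷ 1 = 2.0000.
SiO2 fraction = (2.0000 × 60.083) / 277.108 = 120.166/277.108 = 0.4336.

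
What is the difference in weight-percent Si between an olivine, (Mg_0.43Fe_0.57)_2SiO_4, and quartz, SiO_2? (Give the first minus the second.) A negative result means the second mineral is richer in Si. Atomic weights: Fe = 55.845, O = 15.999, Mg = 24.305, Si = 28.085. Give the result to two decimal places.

-30.84 percentage points

M((Mg_0.43Fe_0.57)_2SiO_4) = 176.647 g/mol, so wt% Si = 28.085/176.647 × 100 = 15.90%.
M(SiO_2) = 60.083 g/mol, so wt% Si = 28.085/60.083 × 100 = 46.74%.
15.90 − 46.74 = -30.84 pp.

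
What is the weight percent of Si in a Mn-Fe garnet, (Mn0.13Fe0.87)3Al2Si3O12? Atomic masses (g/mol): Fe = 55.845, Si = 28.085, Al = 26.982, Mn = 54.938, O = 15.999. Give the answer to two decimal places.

16.94 weight percent

Formula mass = 0.39·54.938 + 2.61·55.845 + 2·26.982 + 3·28.085 + 12·15.999 = 497.388 g/mol, of which 84.255 g is Si.
So Si makes up 84.255/497.388 = 0.1694 of the mass, i.e. 16.94%.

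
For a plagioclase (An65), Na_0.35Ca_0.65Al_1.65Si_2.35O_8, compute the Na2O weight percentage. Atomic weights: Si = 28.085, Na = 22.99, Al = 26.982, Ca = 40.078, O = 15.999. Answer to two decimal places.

3.98 wt%

M(Na_0.35Ca_0.65Al_1.65Si_2.35O_8) = 272.609 g/mol; M(Na2O) = 61.979 g/mol.
Moles Na2O per formula unit = 0.35 Na ÷ 2 = 0.1750.
Na2O fraction = (0.1750 × 61.979) / 272.609 = 10.846/272.609 = 0.0398.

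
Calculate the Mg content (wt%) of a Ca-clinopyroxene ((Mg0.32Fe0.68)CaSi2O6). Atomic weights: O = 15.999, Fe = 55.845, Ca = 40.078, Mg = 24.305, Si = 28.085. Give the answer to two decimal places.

3.27 wt%

Molar mass of (Mg0.32Fe0.68)CaSi2O6: 0.32·24.305 + 0.68·55.845 + 1·40.078 + 2·28.085 + 6·15.999 = 237.994 g/mol.
Mass of Mg per formula unit: 0.32 × 24.305 = 7.778 g.
Weight fraction Mg = 7.778 / 237.994 = 0.0327.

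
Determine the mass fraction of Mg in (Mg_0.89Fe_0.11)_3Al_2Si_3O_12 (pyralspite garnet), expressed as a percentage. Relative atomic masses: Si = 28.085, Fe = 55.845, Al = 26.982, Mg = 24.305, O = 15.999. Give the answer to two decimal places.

15.69 weight percent

Formula mass = 2.67*24.305 + 0.33*55.845 + 2*26.982 + 3*28.085 + 12*15.999 = 413.530 g/mol, of which 64.894 g is Mg.
So Mg makes up 64.894/413.530 = 0.1569 of the mass, i.e. 15.69%.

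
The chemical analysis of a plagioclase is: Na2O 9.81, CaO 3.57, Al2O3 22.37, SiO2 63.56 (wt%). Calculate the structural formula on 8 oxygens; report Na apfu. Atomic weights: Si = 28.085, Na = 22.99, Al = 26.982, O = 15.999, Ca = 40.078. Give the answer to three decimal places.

Na2O: 9.81/61.979 = 0.15828 mol → 0.31656 mol Na, 0.15828 mol O.
CaO: 3.57/56.077 = 0.06366 mol → 0.06366 mol Ca, 0.06366 mol O.
Al2O3: 22.37/101.961 = 0.21940 mol → 0.43880 mol Al, 0.65820 mol O.
SiO2: 63.56/60.083 = 1.05787 mol → 1.05787 mol Si, 2.11574 mol O.
Total oxygen = 2.99588 mol. Normalization factor = 8/2.99588 = 2.67033.
Na per 8 O = 0.31656 × 2.67033 = 0.845.

0.845 Na apfu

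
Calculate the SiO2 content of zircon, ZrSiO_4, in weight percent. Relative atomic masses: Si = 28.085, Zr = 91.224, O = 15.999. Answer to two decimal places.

32.78 wt%

Formula mass = 183.305 g/mol.
1 Si → 1.0000 mol SiO2 per formula unit; M(SiO2) = 60.083, so SiO2 mass = 60.083 g.
60.083/183.305 × 100 = 32.78 wt%.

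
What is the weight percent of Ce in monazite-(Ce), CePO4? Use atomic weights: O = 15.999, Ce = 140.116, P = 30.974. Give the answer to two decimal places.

Formula mass = 1*140.116 + 1*30.974 + 4*15.999 = 235.086 g/mol, of which 140.116 g is Ce.
So Ce makes up 140.116/235.086 = 0.5960 of the mass, i.e. 59.60%.

59.60 wt%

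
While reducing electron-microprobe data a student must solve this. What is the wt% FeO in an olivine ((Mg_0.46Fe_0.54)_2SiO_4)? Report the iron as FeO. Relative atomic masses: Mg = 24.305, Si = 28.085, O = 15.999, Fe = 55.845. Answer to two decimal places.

Formula mass = 174.754 g/mol.
1.08 Fe → 1.0800 mol FeO per formula unit; M(FeO) = 71.844, so FeO mass = 77.592 g.
77.592/174.754 × 100 = 44.40 wt%.

44.40 wt%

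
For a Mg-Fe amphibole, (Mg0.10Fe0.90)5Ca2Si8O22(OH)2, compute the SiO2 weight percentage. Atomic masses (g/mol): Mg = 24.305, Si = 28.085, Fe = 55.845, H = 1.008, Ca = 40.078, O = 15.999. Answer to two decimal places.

Formula mass = 954.283 g/mol.
8 Si → 8.0000 mol SiO2 per formula unit; M(SiO2) = 60.083, so SiO2 mass = 480.664 g.
480.664/954.283 × 100 = 50.37 wt%.

50.37 wt%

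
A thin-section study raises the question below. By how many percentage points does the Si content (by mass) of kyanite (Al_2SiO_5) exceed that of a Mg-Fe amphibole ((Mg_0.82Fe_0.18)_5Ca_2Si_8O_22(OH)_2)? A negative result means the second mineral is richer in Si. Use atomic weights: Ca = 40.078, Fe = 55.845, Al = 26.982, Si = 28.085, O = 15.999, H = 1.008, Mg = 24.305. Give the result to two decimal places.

-9.39 percentage points

First mineral: 28.085 g Si in 162.044 g formula = 17.33 wt% Si.
Second mineral: 224.680 g Si in 840.739 g formula = 26.72 wt% Si.
17.33% − 26.72% gives a difference of -9.39 percentage points.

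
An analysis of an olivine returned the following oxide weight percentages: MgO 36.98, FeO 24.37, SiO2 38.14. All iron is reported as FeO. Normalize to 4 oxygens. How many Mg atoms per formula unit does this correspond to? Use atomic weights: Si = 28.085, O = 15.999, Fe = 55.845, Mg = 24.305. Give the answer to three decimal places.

36.98 wt% MgO ÷ 40.304 g/mol = 0.91753 mol, giving 0.91753 Mg and 0.91753 O.
24.37 wt% FeO ÷ 71.844 g/mol = 0.33921 mol, giving 0.33921 Fe and 0.33921 O.
38.14 wt% SiO2 ÷ 60.083 g/mol = 0.63479 mol, giving 0.63479 Si and 1.26958 O.
Oxygen sums to 2.52632; scaling by 4/2.52632 = 1.58333 puts the formula on 4 O.
Mg: 0.91753 × 1.58333 = 1.453 atoms per formula unit.

1.453 Mg apfu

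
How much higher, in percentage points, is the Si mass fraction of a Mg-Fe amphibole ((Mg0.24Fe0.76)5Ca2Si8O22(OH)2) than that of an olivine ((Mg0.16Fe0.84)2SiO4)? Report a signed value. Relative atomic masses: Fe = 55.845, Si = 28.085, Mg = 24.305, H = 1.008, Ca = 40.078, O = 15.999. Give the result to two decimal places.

9.60 percentage points

Si in (Mg0.24Fe0.76)5Ca2Si8O22(OH)2: molar mass 932.205 g/mol; 8×28.085 = 224.680 g → 24.10 wt%.
Si in (Mg0.16Fe0.84)2SiO4: molar mass 193.678 g/mol; 1×28.085 = 28.085 g → 14.50 wt%.
Difference = 24.10 − 14.50 = 9.60 percentage points.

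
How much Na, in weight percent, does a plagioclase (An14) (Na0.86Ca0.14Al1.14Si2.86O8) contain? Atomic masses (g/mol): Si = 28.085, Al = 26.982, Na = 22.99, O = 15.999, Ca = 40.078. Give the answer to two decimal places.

Formula mass = 0.86*22.99 + 0.14*40.078 + 1.14*26.982 + 2.86*28.085 + 8*15.999 = 264.457 g/mol, of which 19.771 g is Na.
So Na makes up 19.771/264.457 = 0.0748 of the mass, i.e. 7.48%.

7.48 weight percent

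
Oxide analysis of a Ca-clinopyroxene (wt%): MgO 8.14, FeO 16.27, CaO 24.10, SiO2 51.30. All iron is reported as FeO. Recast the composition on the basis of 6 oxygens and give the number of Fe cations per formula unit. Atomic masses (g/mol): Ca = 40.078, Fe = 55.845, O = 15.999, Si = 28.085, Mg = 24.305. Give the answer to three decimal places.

0.530 Fe apfu

MgO: 8.14/40.304 = 0.20197 mol → 0.20197 mol Mg, 0.20197 mol O.
FeO: 16.27/71.844 = 0.22646 mol → 0.22646 mol Fe, 0.22646 mol O.
CaO: 24.10/56.077 = 0.42977 mol → 0.42977 mol Ca, 0.42977 mol O.
SiO2: 51.30/60.083 = 0.85382 mol → 0.85382 mol Si, 1.70764 mol O.
Total oxygen = 2.56584 mol. Normalization factor = 6/2.56584 = 2.33842.
Fe per 6 O = 0.22646 × 2.33842 = 0.530.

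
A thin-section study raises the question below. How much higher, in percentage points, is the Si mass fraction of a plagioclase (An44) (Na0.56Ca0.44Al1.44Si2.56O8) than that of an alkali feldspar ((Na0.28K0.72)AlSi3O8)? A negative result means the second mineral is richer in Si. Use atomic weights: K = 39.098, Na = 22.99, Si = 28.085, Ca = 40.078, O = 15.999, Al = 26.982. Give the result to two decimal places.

-4.07 percentage points

M(Na0.56Ca0.44Al1.44Si2.56O8) = 269.252 g/mol, so wt% Si = 71.898/269.252 × 100 = 26.70%.
M((Na0.28K0.72)AlSi3O8) = 273.817 g/mol, so wt% Si = 84.255/273.817 × 100 = 30.77%.
26.70 − 30.77 = -4.07 pp.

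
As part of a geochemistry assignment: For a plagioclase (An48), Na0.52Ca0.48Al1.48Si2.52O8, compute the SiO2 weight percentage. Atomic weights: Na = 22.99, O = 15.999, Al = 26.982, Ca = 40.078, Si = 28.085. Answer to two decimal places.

56.10 wt%

M(Na0.52Ca0.48Al1.48Si2.52O8) = 269.892 g/mol; M(SiO2) = 60.083 g/mol.
Moles SiO2 per formula unit = 2.52 Si ÷ 1 = 2.5200.
SiO2 fraction = (2.5200 × 60.083) / 269.892 = 151.409/269.892 = 0.5610.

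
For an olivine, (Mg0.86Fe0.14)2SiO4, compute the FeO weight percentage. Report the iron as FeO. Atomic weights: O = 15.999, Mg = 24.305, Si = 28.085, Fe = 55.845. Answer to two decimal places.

13.45 wt%

Molar mass of (Mg0.86Fe0.14)2SiO4 = 1.72*24.305 + 0.28*55.845 + 1*28.085 + 4*15.999 = 149.522 g/mol.
Each formula unit contains 0.28 Fe, equivalent to 0.28/1 = 0.2800 mol FeO.
M(FeO) = 1×55.845 + 1×15.999 = 71.844 g/mol.
Mass of FeO per formula unit = 0.2800 × 71.844 = 20.116 g.
FeO wt% = 20.116 / 149.522 × 100 = 13.45%.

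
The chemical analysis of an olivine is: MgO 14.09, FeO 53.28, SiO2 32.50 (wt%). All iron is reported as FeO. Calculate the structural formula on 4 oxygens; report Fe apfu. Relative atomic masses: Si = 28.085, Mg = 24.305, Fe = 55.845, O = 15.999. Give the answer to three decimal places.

1.365 Fe apfu

14.09 wt% MgO ÷ 40.304 g/mol = 0.34959 mol, giving 0.34959 Mg and 0.34959 O.
53.28 wt% FeO ÷ 71.844 g/mol = 0.74161 mol, giving 0.74161 Fe and 0.74161 O.
32.50 wt% SiO2 ÷ 60.083 g/mol = 0.54092 mol, giving 0.54092 Si and 1.08184 O.
Oxygen sums to 2.17304; scaling by 4/2.17304 = 1.84074 puts the formula on 4 O.
Fe: 0.74161 × 1.84074 = 1.365 atoms per formula unit.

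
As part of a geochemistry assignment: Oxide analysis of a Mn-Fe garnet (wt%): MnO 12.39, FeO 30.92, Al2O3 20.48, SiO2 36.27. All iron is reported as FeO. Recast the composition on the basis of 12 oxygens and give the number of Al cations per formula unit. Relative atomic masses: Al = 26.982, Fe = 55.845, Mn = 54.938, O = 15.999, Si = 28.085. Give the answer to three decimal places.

1.996 Al apfu

MnO (M=70.937): mol = 0.17466; Mn = 0.17466, O = 0.17466.
FeO (M=71.844): mol = 0.43038; Fe = 0.43038, O = 0.43038.
Al2O3 (M=101.961): mol = 0.20086; Al = 0.40172, O = 0.60258.
SiO2 (M=60.083): mol = 0.60366; Si = 0.60366, O = 1.20732.
ΣO = 2.41494; factor = 12/ΣO = 4.96907.
Al apfu = 0.40172 × 4.96907 = 1.996.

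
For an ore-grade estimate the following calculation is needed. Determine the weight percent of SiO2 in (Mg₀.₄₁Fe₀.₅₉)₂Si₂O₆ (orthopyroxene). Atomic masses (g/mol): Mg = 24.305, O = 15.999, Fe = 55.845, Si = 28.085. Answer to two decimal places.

M((Mg₀.₄₁Fe₀.₅₉)₂Si₂O₆) = 237.991 g/mol; M(SiO2) = 60.083 g/mol.
Moles SiO2 per formula unit = 2 Si ÷ 1 = 2.0000.
SiO2 fraction = (2.0000 × 60.083) / 237.991 = 120.166/237.991 = 0.5049.

50.49 wt%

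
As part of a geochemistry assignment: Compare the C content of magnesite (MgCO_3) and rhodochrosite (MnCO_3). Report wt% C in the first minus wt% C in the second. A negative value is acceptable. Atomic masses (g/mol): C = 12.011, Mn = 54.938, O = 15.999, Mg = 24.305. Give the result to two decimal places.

3.80 percentage points

M(MgCO_3) = 84.313 g/mol, so wt% C = 12.011/84.313 × 100 = 14.25%.
M(MnCO_3) = 114.946 g/mol, so wt% C = 12.011/114.946 × 100 = 10.45%.
14.25 − 10.45 = 3.80 pp.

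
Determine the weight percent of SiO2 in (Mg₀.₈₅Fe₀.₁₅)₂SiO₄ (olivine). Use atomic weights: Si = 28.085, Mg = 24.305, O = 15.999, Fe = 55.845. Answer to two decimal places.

40.01 wt%

Molar mass of (Mg₀.₈₅Fe₀.₁₅)₂SiO₄ = 1.70*24.305 + 0.30*55.845 + 1*28.085 + 4*15.999 = 150.153 g/mol.
Each formula unit contains 1 Si, equivalent to 1/1 = 1.0000 mol SiO2.
M(SiO2) = 1×28.085 + 2×15.999 = 60.083 g/mol.
Mass of SiO2 per formula unit = 1.0000 × 60.083 = 60.083 g.
SiO2 wt% = 60.083 / 150.153 × 100 = 40.01%.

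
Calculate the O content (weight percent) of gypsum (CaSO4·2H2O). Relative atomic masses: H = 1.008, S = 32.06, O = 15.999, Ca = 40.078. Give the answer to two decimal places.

55.76 weight percent

M(CaSO4·2H2O) = 172.164 g/mol.
O contributes 6 × 15.999 = 95.994 g per mole.
95.994/172.164 = 0.5576 → 55.76%.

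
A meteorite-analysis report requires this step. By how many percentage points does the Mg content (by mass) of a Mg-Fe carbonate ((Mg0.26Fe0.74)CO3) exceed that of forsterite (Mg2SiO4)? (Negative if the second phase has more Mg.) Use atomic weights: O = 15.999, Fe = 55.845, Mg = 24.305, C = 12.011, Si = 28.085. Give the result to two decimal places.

First mineral: 6.319 g Mg in 107.653 g formula = 5.87 wt% Mg.
Second mineral: 48.610 g Mg in 140.691 g formula = 34.55 wt% Mg.
5.87% − 34.55% gives a difference of -28.68 percentage points.

-28.68 percentage points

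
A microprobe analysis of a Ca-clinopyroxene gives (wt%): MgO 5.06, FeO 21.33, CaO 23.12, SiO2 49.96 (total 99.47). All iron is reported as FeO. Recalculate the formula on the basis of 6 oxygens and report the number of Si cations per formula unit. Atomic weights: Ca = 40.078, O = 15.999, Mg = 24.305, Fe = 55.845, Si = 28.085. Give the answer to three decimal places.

MgO: 5.06/40.304 = 0.12555 mol → 0.12555 mol Mg, 0.12555 mol O.
FeO: 21.33/71.844 = 0.29689 mol → 0.29689 mol Fe, 0.29689 mol O.
CaO: 23.12/56.077 = 0.41229 mol → 0.41229 mol Ca, 0.41229 mol O.
SiO2: 49.96/60.083 = 0.83152 mol → 0.83152 mol Si, 1.66304 mol O.
Total oxygen = 2.49777 mol. Normalization factor = 6/2.49777 = 2.40214.
Si per 6 O = 0.83152 × 2.40214 = 1.997.

1.997 Si apfu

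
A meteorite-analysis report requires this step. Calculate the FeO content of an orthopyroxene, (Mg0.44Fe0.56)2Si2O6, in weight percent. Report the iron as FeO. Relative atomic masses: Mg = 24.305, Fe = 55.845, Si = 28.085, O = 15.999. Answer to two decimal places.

Molar mass of (Mg0.44Fe0.56)2Si2O6 = 0.88*24.305 + 1.12*55.845 + 2*28.085 + 6*15.999 = 236.099 g/mol.
Each formula unit contains 1.12 Fe, equivalent to 1.12/1 = 1.1200 mol FeO.
M(FeO) = 1×55.845 + 1×15.999 = 71.844 g/mol.
Mass of FeO per formula unit = 1.1200 × 71.844 = 80.465 g.
FeO wt% = 80.465 / 236.099 × 100 = 34.08%.

34.08 wt%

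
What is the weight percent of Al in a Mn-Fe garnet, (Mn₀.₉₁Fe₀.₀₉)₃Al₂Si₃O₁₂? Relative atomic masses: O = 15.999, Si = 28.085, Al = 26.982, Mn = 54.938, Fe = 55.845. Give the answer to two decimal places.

10.90 weight percent

Molar mass of (Mn₀.₉₁Fe₀.₀₉)₃Al₂Si₃O₁₂: 2.73*54.938 + 0.27*55.845 + 2*26.982 + 3*28.085 + 12*15.999 = 495.266 g/mol.
Mass of Al per formula unit: 2 × 26.982 = 53.964 g.
Weight fraction Al = 53.964 / 495.266 = 0.1090.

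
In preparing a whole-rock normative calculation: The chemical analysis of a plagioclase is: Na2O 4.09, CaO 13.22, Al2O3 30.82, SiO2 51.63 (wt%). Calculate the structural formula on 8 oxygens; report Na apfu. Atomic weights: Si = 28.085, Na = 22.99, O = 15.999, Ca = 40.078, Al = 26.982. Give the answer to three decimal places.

4.09 wt% Na2O ÷ 61.979 g/mol = 0.06599 mol, giving 0.13198 Na and 0.06599 O.
13.22 wt% CaO ÷ 56.077 g/mol = 0.23575 mol, giving 0.23575 Ca and 0.23575 O.
30.82 wt% Al2O3 ÷ 101.961 g/mol = 0.30227 mol, giving 0.60454 Al and 0.90681 O.
51.63 wt% SiO2 ÷ 60.083 g/mol = 0.85931 mol, giving 0.85931 Si and 1.71862 O.
Oxygen sums to 2.92717; scaling by 8/2.92717 = 2.73302 puts the formula on 8 O.
Na: 0.13198 × 2.73302 = 0.361 atoms per formula unit.

0.361 Na apfu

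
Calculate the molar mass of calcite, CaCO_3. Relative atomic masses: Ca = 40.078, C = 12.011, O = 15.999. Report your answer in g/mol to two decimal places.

100.09 g/mol

Ca: 1 × 40.078 = 40.0780
C: 1 × 12.011 = 12.0110
O: 3 × 15.999 = 47.9970
Summing the contributions gives the formula mass.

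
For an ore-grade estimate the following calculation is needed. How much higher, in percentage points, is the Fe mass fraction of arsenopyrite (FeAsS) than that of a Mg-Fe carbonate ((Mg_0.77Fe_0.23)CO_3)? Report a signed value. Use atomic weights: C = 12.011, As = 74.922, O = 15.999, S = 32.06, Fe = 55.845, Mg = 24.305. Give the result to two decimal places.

M(FeAsS) = 162.827 g/mol, so wt% Fe = 55.845/162.827 × 100 = 34.30%.
M((Mg_0.77Fe_0.23)CO_3) = 91.567 g/mol, so wt% Fe = 12.844/91.567 × 100 = 14.03%.
34.30 − 14.03 = 20.27 pp.

20.27 percentage points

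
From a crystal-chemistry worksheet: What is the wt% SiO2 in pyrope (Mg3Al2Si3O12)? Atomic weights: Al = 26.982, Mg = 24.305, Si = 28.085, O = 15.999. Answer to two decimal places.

44.71 wt%

Molar mass of Mg3Al2Si3O12 = 3×24.305 + 2×26.982 + 3×28.085 + 12×15.999 = 403.122 g/mol.
Each formula unit contains 3 Si, equivalent to 3/1 = 3.0000 mol SiO2.
M(SiO2) = 1×28.085 + 2×15.999 = 60.083 g/mol.
Mass of SiO2 per formula unit = 3.0000 × 60.083 = 180.249 g.
SiO2 wt% = 180.249 / 403.122 × 100 = 44.71%.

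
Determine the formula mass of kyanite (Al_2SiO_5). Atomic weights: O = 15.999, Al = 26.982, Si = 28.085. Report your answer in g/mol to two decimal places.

162.04 g/mol

M = 2·26.982 + 1·28.085 + 5·15.999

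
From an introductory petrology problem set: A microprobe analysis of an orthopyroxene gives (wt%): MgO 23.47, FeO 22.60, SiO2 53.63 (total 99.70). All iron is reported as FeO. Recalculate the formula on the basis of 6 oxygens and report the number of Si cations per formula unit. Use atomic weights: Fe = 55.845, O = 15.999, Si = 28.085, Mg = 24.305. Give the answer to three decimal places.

23.47 wt% MgO ÷ 40.304 g/mol = 0.58232 mol, giving 0.58232 Mg and 0.58232 O.
22.60 wt% FeO ÷ 71.844 g/mol = 0.31457 mol, giving 0.31457 Fe and 0.31457 O.
53.63 wt% SiO2 ÷ 60.083 g/mol = 0.89260 mol, giving 0.89260 Si and 1.78520 O.
Oxygen sums to 2.68209; scaling by 6/2.68209 = 2.23706 puts the formula on 6 O.
Si: 0.89260 × 2.23706 = 1.997 atoms per formula unit.

1.997 Si apfu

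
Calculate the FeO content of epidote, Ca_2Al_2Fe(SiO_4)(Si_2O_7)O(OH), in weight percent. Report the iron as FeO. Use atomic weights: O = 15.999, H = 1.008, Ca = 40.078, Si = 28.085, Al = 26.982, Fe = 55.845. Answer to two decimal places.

14.87 wt%

Molar mass of Ca_2Al_2Fe(SiO_4)(Si_2O_7)O(OH) = 2*40.078 + 2*26.982 + 1*55.845 + 3*28.085 + 13*15.999 + 1*1.008 = 483.215 g/mol.
Each formula unit contains 1 Fe, equivalent to 1/1 = 1.0000 mol FeO.
M(FeO) = 1×55.845 + 1×15.999 = 71.844 g/mol.
Mass of FeO per formula unit = 1.0000 × 71.844 = 71.844 g.
FeO wt% = 71.844 / 483.215 × 100 = 14.87%.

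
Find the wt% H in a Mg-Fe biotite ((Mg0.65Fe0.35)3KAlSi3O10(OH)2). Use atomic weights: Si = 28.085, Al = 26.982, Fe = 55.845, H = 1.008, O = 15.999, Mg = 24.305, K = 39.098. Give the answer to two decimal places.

Formula mass = 1.95·24.305 + 1.05·55.845 + 1·39.098 + 1·26.982 + 3·28.085 + 12·15.999 + 2·1.008 = 450.371 g/mol, of which 2.016 g is H.
So H makes up 2.016/450.371 = 0.0045 of the mass, i.e. 0.45%.

0.45 wt%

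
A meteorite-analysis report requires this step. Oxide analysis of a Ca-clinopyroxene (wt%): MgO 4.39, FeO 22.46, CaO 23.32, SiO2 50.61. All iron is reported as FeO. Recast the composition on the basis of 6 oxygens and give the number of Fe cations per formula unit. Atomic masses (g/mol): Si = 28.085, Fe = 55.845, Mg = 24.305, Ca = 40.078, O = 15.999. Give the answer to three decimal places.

MgO: 4.39/40.304 = 0.10892 mol → 0.10892 mol Mg, 0.10892 mol O.
FeO: 22.46/71.844 = 0.31262 mol → 0.31262 mol Fe, 0.31262 mol O.
CaO: 23.32/56.077 = 0.41586 mol → 0.41586 mol Ca, 0.41586 mol O.
SiO2: 50.61/60.083 = 0.84233 mol → 0.84233 mol Si, 1.68466 mol O.
Total oxygen = 2.52206 mol. Normalization factor = 6/2.52206 = 2.37901.
Fe per 6 O = 0.31262 × 2.37901 = 0.744.

0.744 Fe apfu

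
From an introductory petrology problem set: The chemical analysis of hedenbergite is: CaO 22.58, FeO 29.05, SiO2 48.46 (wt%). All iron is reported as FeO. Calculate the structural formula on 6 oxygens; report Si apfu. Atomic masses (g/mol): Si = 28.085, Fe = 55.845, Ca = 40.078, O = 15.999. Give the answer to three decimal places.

CaO: 22.58/56.077 = 0.40266 mol → 0.40266 mol Ca, 0.40266 mol O.
FeO: 29.05/71.844 = 0.40435 mol → 0.40435 mol Fe, 0.40435 mol O.
SiO2: 48.46/60.083 = 0.80655 mol → 0.80655 mol Si, 1.61310 mol O.
Total oxygen = 2.42011 mol. Normalization factor = 6/2.42011 = 2.47923.
Si per 6 O = 0.80655 × 2.47923 = 2.000.

2.000 Si apfu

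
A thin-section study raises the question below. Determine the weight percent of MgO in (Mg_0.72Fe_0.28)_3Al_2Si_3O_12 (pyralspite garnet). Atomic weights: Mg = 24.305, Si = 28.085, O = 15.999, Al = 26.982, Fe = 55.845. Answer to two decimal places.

M((Mg_0.72Fe_0.28)_3Al_2Si_3O_12) = 429.616 g/mol; M(MgO) = 40.304 g/mol.
Moles MgO per formula unit = 2.16 Mg ÷ 1 = 2.1600.
MgO fraction = (2.1600 × 40.304) / 429.616 = 87.057/429.616 = 0.2026.

20.26 wt%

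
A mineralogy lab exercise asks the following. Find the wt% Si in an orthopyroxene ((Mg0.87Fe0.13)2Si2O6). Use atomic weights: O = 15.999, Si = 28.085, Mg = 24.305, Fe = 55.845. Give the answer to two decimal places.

Molar mass of (Mg0.87Fe0.13)2Si2O6: 1.74×24.305 + 0.26×55.845 + 2×28.085 + 6×15.999 = 208.974 g/mol.
Mass of Si per formula unit: 2 × 28.085 = 56.170 g.
Weight fraction Si = 56.170 / 208.974 = 0.2688.

26.88 weight percent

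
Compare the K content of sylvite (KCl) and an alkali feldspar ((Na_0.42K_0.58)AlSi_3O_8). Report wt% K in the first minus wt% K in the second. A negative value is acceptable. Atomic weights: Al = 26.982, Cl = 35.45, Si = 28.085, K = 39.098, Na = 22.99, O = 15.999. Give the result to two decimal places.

44.10 percentage points

K in KCl: molar mass 74.548 g/mol; 1×39.098 = 39.098 g → 52.45 wt%.
K in (Na_0.42K_0.58)AlSi_3O_8: molar mass 271.562 g/mol; 0.58×39.098 = 22.677 g → 8.35 wt%.
Difference = 52.45 − 8.35 = 44.10 percentage points.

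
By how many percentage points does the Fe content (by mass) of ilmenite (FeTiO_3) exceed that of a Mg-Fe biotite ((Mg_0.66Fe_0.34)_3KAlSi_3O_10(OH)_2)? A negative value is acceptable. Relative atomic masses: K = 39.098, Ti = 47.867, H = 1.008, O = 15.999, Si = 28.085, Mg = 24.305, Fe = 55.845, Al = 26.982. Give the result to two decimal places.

Fe in FeTiO_3: molar mass 151.709 g/mol; 1×55.845 = 55.845 g → 36.81 wt%.
Fe in (Mg_0.66Fe_0.34)_3KAlSi_3O_10(OH)_2: molar mass 449.425 g/mol; 1.02×55.845 = 56.962 g → 12.67 wt%.
Difference = 36.81 − 12.67 = 24.14 percentage points.

24.14 percentage points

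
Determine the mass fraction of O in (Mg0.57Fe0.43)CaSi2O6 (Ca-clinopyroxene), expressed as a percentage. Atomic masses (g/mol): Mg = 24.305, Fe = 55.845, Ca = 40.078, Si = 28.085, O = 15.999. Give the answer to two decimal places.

M((Mg0.57Fe0.43)CaSi2O6) = 230.109 g/mol.
O contributes 6 × 15.999 = 95.994 g per mole.
95.994/230.109 = 0.4172 → 41.72%.

41.72 wt%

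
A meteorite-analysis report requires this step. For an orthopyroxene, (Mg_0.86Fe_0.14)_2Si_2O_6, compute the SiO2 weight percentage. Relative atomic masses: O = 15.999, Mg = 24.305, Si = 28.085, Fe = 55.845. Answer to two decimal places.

57.33 wt%

Molar mass of (Mg_0.86Fe_0.14)_2Si_2O_6 = 1.72*24.305 + 0.28*55.845 + 2*28.085 + 6*15.999 = 209.605 g/mol.
Each formula unit contains 2 Si, equivalent to 2/1 = 2.0000 mol SiO2.
M(SiO2) = 1×28.085 + 2×15.999 = 60.083 g/mol.
Mass of SiO2 per formula unit = 2.0000 × 60.083 = 120.166 g.
SiO2 wt% = 120.166 / 209.605 × 100 = 57.33%.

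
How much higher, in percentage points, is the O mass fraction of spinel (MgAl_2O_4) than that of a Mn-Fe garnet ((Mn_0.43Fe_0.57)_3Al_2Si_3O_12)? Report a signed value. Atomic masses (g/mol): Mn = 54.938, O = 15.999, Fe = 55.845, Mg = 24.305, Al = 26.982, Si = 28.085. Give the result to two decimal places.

First mineral: 63.996 g O in 142.265 g formula = 44.98 wt% O.
Second mineral: 191.988 g O in 496.572 g formula = 38.66 wt% O.
44.98% − 38.66% gives a difference of 6.32 percentage points.

6.32 percentage points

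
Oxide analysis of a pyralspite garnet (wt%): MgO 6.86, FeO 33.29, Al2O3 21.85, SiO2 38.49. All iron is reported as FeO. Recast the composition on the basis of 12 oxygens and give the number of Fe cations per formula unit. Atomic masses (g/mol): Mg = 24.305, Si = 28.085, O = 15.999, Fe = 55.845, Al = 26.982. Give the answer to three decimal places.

2.174 Fe apfu

MgO (M=40.304): mol = 0.17021; Mg = 0.17021, O = 0.17021.
FeO (M=71.844): mol = 0.46337; Fe = 0.46337, O = 0.46337.
Al2O3 (M=101.961): mol = 0.21430; Al = 0.42860, O = 0.64290.
SiO2 (M=60.083): mol = 0.64061; Si = 0.64061, O = 1.28122.
ΣO = 2.55770; factor = 12/ΣO = 4.69172.
Fe apfu = 0.46337 × 4.69172 = 2.174.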